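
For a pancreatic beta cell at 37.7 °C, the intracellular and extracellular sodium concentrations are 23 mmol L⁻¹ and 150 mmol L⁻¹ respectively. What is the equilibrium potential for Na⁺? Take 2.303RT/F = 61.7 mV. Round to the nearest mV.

E = (61.7/z) · log₁₀([Na⁺]_out/[Na⁺]_in) with z = +1.
= (61.7/1) · log₁₀(150/23) = 61.70 · log₁₀(6.522)
= 61.70 · (0.8144) = 50.25 mV

50 mV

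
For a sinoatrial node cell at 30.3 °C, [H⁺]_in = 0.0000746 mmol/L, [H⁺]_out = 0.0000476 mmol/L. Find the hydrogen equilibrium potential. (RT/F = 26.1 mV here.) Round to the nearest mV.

-12 mV

E = (26.1/z) · ln([H⁺]_out/[H⁺]_in) with z = +1.
= (26.1/1) · ln(0.0000476/0.0000746) = 26.10 · ln(0.6381)
= 26.10 · (-0.4493) = -11.73 mV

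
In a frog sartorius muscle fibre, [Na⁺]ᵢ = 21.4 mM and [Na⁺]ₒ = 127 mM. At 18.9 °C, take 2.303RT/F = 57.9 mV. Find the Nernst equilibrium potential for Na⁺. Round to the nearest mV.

45 mV

E = (57.9/z) · log₁₀([Na⁺]_out/[Na⁺]_in) with z = +1.
= (57.9/1) · log₁₀(127/21.4) = 57.90 · log₁₀(5.935)
= 57.90 · (0.7734) = 44.78 mV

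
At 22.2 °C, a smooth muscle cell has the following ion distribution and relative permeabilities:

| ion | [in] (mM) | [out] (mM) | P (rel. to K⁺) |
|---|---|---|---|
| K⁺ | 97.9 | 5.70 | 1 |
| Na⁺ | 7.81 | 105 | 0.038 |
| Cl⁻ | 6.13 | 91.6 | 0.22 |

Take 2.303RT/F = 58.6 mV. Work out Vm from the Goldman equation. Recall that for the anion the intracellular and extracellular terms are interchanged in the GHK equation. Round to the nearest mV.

-60 mV

Vm = 58.6 · log₁₀[(Σ P·[cation]ₒ + Σ P·[anion]ᵢ) / (Σ P·[cation]ᵢ + Σ P·[anion]ₒ)]
Numerator = 1×5.70 + 0.038×105 + 0.22×6.13 = 11.04
Denominator = 1×97.9 + 0.038×7.81 + 0.22×91.6 = 118.3
Vm = 58.6 · log₁₀(0.093272) = 58.6 × (-1.0302) = -60.37 mV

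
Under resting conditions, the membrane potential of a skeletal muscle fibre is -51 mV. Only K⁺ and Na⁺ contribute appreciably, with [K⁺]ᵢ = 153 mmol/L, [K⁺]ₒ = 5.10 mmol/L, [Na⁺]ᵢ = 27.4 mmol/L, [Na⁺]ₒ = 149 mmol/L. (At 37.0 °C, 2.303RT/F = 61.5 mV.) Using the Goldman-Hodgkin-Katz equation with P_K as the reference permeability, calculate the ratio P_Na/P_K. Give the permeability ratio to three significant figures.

Let α = P_Na/P_K. GHK: Vm = 61.5·log₁₀[(Kₒ + α·Naₒ)/(Kᵢ + α·Naᵢ)].
10^(Vm/61.5) = 10^(-51.0/61.5) = 0.14816
So 0.14816·(Kᵢ + α·Naᵢ) = Kₒ + α·Naₒ → α = (0.14816·153.0 − 5.1) / (149.0 − 0.14816·27.4)
α = (22.67 − 5.1) / (149.0 − 4.06) = 17.57/144.9 = 0.1212

0.121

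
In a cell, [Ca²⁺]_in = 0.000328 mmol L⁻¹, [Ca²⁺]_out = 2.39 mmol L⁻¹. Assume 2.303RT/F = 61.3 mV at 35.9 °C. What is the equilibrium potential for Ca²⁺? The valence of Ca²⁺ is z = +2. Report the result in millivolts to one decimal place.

118.4 mV

E = (61.3/z) · log₁₀([Ca²⁺]_out/[Ca²⁺]_in) with z = +2.
= (61.3/2) · log₁₀(2.39/0.000328) = 30.65 · log₁₀(7287)
= 30.65 · (3.8625) = 118.39 mV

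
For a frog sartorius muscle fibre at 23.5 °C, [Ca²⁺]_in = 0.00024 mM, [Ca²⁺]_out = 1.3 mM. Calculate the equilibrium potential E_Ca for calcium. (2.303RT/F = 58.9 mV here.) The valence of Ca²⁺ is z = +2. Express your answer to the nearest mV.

E = (58.9/z) · log₁₀([Ca²⁺]_out/[Ca²⁺]_in) with z = +2.
= (58.9/2) · log₁₀(1.3/0.00024) = 29.45 · log₁₀(5417)
= 29.45 · (3.7337) = 109.96 mV

110 mV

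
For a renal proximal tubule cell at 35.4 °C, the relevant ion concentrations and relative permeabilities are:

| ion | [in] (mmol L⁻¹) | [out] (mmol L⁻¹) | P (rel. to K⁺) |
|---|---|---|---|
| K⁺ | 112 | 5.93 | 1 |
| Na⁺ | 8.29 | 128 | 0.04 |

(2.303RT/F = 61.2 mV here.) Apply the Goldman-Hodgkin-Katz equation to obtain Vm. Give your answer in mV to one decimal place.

-61.6 mV

Vm = 61.2 · log₁₀[(Σ P·[cation]ₒ + Σ P·[anion]ᵢ) / (Σ P·[cation]ᵢ + Σ P·[anion]ₒ)]
Numerator = 1×5.93 + 0.04×128 = 11.05
Denominator = 1×112 + 0.04×8.29 = 112.3
Vm = 61.2 · log₁₀(0.098369) = 61.2 × (-1.0071) = -61.64 mV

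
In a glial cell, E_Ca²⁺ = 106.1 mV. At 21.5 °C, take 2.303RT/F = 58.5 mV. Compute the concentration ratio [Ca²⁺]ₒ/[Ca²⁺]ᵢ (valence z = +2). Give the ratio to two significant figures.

4200

log₁₀([out]/[in]) = E·z/(58.5) = 106.1 × 2 / 58.5 = 3.6274
[out]/[in] = 10^(3.6274) = 4240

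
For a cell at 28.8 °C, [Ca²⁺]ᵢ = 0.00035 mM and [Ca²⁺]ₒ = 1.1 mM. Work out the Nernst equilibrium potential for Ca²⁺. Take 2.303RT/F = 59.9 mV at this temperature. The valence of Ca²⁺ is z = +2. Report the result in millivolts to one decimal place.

104.7 mV

E = (59.9/z) · log₁₀([Ca²⁺]_out/[Ca²⁺]_in) with z = +2.
= (59.9/2) · log₁₀(1.1/0.00035) = 29.95 · log₁₀(3143)
= 29.95 · (3.4973) = 104.74 mV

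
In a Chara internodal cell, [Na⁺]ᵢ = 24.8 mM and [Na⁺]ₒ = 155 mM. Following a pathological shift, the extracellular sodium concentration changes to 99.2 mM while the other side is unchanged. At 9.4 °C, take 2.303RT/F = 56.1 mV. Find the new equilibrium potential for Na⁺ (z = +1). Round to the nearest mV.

34 mV

After the shift: [Na⁺]_out = 99.2, [Na⁺]_in = 24.8 mM.
E_new = (56.1/1)·log₁₀(99.2/24.8) = 56.10 · (0.6021) = 33.78 mV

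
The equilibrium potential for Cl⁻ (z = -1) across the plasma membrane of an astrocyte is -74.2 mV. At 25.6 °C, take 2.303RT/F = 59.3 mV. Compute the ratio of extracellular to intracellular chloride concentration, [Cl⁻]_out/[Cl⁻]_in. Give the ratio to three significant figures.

log₁₀([out]/[in]) = E·z/(59.3) = -74.2 × -1 / 59.3 = 1.2513
[out]/[in] = 10^(1.2513) = 17.83

17.8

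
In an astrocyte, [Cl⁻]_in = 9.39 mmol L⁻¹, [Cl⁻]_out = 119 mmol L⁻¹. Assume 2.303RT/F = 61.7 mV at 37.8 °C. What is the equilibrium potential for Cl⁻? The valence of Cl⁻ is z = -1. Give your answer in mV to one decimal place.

E = (61.7/z) · log₁₀([Cl⁻]_out/[Cl⁻]_in) with z = -1.
For an anion, dividing by z = -1 reverses the sign.
= (61.7/-1) · log₁₀(119/9.39) = -61.70 · log₁₀(12.67)
= -61.70 · (1.1029) = -68.05 mV

-68.0 mV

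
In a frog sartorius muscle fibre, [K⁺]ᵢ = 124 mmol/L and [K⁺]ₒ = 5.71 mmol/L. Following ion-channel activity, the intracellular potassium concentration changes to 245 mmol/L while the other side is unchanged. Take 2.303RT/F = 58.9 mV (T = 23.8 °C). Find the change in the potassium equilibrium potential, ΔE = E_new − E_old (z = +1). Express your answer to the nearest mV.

E_old = (58.9/1)·log₁₀(5.71/124) = -78.74 mV
E_new = (58.9/1)·log₁₀(5.71/245) = -96.16 mV
ΔE = -96.16 − (-78.74) = -17.42 mV

-17 mV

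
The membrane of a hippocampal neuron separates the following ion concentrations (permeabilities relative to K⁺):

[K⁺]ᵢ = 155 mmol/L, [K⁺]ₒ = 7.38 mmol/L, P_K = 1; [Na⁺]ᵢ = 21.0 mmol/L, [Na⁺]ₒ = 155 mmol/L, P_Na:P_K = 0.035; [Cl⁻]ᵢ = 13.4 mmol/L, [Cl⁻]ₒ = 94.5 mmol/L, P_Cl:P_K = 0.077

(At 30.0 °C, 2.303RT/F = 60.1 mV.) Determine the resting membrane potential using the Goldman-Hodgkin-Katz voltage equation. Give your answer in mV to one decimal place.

Vm = 60.1 · log₁₀[(Σ P·[cation]ₒ + Σ P·[anion]ᵢ) / (Σ P·[cation]ᵢ + Σ P·[anion]ₒ)]
Numerator = 1×7.38 + 0.035×155 + 0.077×13.4 = 13.84
Denominator = 1×155 + 0.035×21.0 + 0.077×94.5 = 163
Vm = 60.1 · log₁₀(0.084882) = 60.1 × (-1.0712) = -64.38 mV

-64.4 mV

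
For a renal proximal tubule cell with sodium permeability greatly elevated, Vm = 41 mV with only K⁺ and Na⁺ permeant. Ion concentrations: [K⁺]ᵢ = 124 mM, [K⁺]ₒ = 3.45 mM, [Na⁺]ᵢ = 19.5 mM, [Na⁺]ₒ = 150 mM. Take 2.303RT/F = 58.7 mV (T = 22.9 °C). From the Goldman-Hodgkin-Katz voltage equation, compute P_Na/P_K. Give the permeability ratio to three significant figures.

Let α = P_Na/P_K. GHK: Vm = 58.7·log₁₀[(Kₒ + α·Naₒ)/(Kᵢ + α·Naᵢ)].
10^(Vm/58.7) = 10^(41.0/58.7) = 4.9942
So 4.9942·(Kᵢ + α·Naᵢ) = Kₒ + α·Naₒ → α = (4.9942·124.0 − 3.45) / (150.0 − 4.9942·19.5)
α = (619.3 − 3.45) / (150.0 − 97.39) = 615.8/52.61 = 11.7

11.7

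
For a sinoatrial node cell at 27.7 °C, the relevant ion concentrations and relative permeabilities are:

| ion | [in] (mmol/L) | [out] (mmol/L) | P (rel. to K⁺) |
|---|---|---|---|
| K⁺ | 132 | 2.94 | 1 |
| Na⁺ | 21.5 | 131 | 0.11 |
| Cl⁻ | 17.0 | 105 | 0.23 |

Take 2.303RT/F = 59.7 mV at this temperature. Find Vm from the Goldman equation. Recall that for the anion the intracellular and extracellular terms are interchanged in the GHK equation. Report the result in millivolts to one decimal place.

-52.1 mV

Vm = 59.7 · log₁₀[(Σ P·[cation]ₒ + Σ P·[anion]ᵢ) / (Σ P·[cation]ᵢ + Σ P·[anion]ₒ)]
Numerator = 1×2.94 + 0.11×131 + 0.23×17.0 = 21.26
Denominator = 1×132 + 0.11×21.5 + 0.23×105 = 158.5
Vm = 59.7 · log₁₀(0.13412) = 59.7 × (-0.8725) = -52.09 mV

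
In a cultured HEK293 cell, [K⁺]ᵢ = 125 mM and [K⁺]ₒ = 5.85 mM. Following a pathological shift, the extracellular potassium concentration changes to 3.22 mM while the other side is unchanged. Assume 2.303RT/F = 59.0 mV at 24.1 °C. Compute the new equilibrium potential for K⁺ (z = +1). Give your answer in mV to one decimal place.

After the shift: [K⁺]_out = 3.22, [K⁺]_in = 125 mM.
E_new = (59.0/1)·log₁₀(3.22/125) = 59.00 · (-1.5891) = -93.75 mV

-93.8 mV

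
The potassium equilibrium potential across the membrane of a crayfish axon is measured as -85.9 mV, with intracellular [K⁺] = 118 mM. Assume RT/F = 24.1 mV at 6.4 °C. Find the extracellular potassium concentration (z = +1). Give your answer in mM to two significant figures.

3.3 mM

Nernst: E = (24.1/1) · ln([out]/[in]), so ln([out]/[in]) = -85.9 × 1 / 24.1 = -3.5643.
[out]/[in] = e^(-3.5643) = 0.02832.
[out] = 0.02832 × 118 = 3.341 mM.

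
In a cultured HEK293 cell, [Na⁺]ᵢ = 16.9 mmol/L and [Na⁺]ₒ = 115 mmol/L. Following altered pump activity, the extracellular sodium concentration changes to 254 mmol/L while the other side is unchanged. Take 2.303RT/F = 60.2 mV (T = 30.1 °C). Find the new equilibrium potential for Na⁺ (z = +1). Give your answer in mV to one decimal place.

70.9 mV

After the shift: [Na⁺]_out = 254, [Na⁺]_in = 16.9 mmol/L.
E_new = (60.2/1)·log₁₀(254/16.9) = 60.20 · (1.1769) = 70.85 mV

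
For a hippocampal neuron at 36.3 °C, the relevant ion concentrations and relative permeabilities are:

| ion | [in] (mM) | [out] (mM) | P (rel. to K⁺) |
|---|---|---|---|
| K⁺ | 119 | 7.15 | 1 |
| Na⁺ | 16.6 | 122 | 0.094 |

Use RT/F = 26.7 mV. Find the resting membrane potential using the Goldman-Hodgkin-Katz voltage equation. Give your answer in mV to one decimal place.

-49.9 mV

Vm = 26.7 · ln[(Σ P·[cation]ₒ + Σ P·[anion]ᵢ) / (Σ P·[cation]ᵢ + Σ P·[anion]ₒ)]
Numerator = 1×7.15 + 0.094×122 = 18.62
Denominator = 1×119 + 0.094×16.6 = 120.6
Vm = 26.7 · ln(0.15443) = 26.7 × (-1.8680) = -49.88 mV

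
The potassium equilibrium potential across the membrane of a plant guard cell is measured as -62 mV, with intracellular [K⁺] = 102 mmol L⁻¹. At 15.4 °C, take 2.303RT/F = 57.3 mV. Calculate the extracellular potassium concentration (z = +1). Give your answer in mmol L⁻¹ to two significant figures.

Nernst: E = (57.3/1) · log₁₀([out]/[in]), so log₁₀([out]/[in]) = -62.0 × 1 / 57.3 = -1.0820.
[out]/[in] = 10^(-1.0820) = 0.08279.
[out] = 0.08279 × 102 = 8.445 mmol L⁻¹.

8.4 mmol L⁻¹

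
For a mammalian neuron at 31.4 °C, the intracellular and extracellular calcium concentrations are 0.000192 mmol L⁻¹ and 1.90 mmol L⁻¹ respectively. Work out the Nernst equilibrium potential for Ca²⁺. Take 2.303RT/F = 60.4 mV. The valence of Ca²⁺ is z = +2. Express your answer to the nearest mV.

121 mV

E = (60.4/z) · log₁₀([Ca²⁺]_out/[Ca²⁺]_in) with z = +2.
= (60.4/2) · log₁₀(1.90/0.000192) = 30.20 · log₁₀(9896)
= 30.20 · (3.9955) = 120.66 mV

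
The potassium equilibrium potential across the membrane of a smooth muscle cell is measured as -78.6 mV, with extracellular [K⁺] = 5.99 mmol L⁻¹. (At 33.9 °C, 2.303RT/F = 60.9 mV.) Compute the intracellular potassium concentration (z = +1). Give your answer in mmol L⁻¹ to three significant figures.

117 mmol L⁻¹

Nernst: E = (60.9/1) · log₁₀([out]/[in]), so log₁₀([out]/[in]) = -78.6 × 1 / 60.9 = -1.2906.
[out]/[in] = 10^(-1.2906) = 0.05121.
[in] = 5.99 / 0.05121 = 117 mmol L⁻¹.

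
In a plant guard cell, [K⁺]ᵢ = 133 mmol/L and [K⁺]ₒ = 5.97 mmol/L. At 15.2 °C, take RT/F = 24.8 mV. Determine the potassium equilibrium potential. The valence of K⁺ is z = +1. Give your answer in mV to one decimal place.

E = (24.8/z) · ln([K⁺]_out/[K⁺]_in) with z = +1.
= (24.8/1) · ln(5.97/133) = 24.80 · ln(0.04489)
= 24.80 · (-3.1036) = -76.97 mV

-77.0 mV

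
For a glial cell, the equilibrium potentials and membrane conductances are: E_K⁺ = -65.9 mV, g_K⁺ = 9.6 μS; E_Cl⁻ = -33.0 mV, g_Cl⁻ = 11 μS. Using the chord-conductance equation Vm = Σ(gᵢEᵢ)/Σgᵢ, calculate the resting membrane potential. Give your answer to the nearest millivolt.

-48 mV

Σ gᵢEᵢ = 9.6·(-65.9) + 11·(-33.0) = -995.64
Σ gᵢ = 9.6 + 11 = 20.6
Vm = -995.64 / 20.6 = -48.33 mV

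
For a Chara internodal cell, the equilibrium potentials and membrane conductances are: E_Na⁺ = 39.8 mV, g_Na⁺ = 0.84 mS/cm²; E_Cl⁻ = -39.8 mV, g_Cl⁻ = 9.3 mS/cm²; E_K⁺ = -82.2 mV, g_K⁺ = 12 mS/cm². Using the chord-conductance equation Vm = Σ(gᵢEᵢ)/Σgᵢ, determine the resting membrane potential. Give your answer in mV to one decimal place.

Σ gᵢEᵢ = 0.84·(39.8) + 9.3·(-39.8) + 12·(-82.2) = -1323.11
Σ gᵢ = 0.84 + 9.3 + 12 = 22.14
Vm = -1323.11 / 22.14 = -59.76 mV

-59.8 mV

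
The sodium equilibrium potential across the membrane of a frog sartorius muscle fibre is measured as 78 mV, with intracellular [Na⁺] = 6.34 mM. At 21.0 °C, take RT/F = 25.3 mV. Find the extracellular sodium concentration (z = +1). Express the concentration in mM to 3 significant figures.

Nernst: E = (25.3/1) · ln([out]/[in]), so ln([out]/[in]) = 78.0 × 1 / 25.3 = 3.0830.
[out]/[in] = e^(3.0830) = 21.82.
[out] = 21.82 × 6.34 = 138.4 mM.

138 mM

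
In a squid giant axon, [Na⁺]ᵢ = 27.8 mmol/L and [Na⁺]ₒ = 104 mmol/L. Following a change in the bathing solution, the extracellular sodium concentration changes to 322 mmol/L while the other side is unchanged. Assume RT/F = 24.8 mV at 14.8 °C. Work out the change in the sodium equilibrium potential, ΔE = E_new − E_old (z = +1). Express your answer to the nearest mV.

28 mV

E_old = (24.8/1)·ln(104/27.8) = 32.72 mV
E_new = (24.8/1)·ln(322/27.8) = 60.75 mV
ΔE = 60.75 − (32.72) = 28.03 mV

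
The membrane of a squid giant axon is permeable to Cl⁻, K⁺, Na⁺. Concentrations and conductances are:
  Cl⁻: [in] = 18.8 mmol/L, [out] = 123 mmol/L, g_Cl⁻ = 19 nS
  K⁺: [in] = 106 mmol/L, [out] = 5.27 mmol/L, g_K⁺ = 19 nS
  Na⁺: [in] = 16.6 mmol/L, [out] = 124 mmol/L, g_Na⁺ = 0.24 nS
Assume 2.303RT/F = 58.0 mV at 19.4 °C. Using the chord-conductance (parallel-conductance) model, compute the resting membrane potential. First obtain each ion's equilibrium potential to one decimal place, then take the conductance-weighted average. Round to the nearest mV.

-61 mV

E_Cl⁻ = (58.0/-1)·log₁₀(123/18.8) = -47.3 mV
E_K⁺ = (58.0/1)·log₁₀(5.27/106) = -75.6 mV
E_Na⁺ = (58.0/1)·log₁₀(124/16.6) = 50.7 mV
Vm = (Σ gᵢEᵢ)/(Σ gᵢ) = (19·-47.3 + 19·-75.6 + 0.24·50.7) / (19 + 19 + 0.24)
= -2322.93 / 38.24 = -60.75 mV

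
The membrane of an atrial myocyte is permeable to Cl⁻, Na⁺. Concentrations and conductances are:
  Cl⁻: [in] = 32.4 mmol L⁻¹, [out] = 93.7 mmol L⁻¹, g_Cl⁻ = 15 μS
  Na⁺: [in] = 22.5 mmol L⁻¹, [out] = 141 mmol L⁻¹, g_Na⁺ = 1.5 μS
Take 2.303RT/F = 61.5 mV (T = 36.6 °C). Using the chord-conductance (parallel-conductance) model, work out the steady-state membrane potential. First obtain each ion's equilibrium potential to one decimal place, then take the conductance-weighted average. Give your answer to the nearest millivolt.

-21 mV

E_Cl⁻ = (61.5/-1)·log₁₀(93.7/32.4) = -28.4 mV
E_Na⁺ = (61.5/1)·log₁₀(141/22.5) = 49.0 mV
Vm = (Σ gᵢEᵢ)/(Σ gᵢ) = (15·-28.4 + 1.5·49.0) / (15 + 1.5)
= -352.50 / 16.5 = -21.36 mV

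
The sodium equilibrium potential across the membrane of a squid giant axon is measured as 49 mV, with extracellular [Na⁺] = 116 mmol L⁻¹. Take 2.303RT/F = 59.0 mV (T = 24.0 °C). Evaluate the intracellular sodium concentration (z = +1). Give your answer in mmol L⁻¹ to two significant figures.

17 mmol L⁻¹

Nernst: E = (59.0/1) · log₁₀([out]/[in]), so log₁₀([out]/[in]) = 49.0 × 1 / 59.0 = 0.8305.
[out]/[in] = 10^(0.8305) = 6.769.
[in] = 116 / 6.769 = 17.14 mmol L⁻¹.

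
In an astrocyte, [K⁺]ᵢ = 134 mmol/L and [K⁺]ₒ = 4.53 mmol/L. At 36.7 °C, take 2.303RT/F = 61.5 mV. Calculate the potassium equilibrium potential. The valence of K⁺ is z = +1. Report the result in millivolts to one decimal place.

E = (61.5/z) · log₁₀([K⁺]_out/[K⁺]_in) with z = +1.
= (61.5/1) · log₁₀(4.53/134) = 61.50 · log₁₀(0.03381)
= 61.50 · (-1.4710) = -90.47 mV

-90.5 mV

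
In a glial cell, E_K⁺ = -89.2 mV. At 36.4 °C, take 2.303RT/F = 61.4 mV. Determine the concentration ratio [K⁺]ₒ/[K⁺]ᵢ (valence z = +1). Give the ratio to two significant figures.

0.035

log₁₀([out]/[in]) = E·z/(61.4) = -89.2 × 1 / 61.4 = -1.4528
[out]/[in] = 10^(-1.4528) = 0.03526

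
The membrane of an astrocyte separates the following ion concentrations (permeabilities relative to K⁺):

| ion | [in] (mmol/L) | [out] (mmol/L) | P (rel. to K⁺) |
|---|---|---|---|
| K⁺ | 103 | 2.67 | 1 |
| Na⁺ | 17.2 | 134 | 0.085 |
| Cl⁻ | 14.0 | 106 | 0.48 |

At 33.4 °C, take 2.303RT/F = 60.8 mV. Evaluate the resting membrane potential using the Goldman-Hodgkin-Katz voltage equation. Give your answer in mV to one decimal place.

Vm = 60.8 · log₁₀[(Σ P·[cation]ₒ + Σ P·[anion]ᵢ) / (Σ P·[cation]ᵢ + Σ P·[anion]ₒ)]
Numerator = 1×2.67 + 0.085×134 + 0.48×14.0 = 20.78
Denominator = 1×103 + 0.085×17.2 + 0.48×106 = 155.3
Vm = 60.8 · log₁₀(0.13377) = 60.8 × (-0.8736) = -53.12 mV

-53.1 mV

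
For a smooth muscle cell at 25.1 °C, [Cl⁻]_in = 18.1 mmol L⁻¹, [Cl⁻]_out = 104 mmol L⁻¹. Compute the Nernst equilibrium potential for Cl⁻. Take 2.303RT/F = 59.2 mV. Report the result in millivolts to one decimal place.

-45.0 mV

E = (59.2/z) · log₁₀([Cl⁻]_out/[Cl⁻]_in) with z = -1.
For an anion, dividing by z = -1 reverses the sign.
= (59.2/-1) · log₁₀(104/18.1) = -59.20 · log₁₀(5.746)
= -59.20 · (0.7594) = -44.95 mV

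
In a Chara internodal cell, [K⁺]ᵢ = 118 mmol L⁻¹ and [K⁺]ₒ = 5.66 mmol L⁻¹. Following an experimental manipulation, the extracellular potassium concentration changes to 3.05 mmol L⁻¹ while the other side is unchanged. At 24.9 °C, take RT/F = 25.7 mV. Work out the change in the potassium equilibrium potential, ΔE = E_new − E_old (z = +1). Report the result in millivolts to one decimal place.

-15.9 mV

E_old = (25.7/1)·ln(5.66/118) = -78.06 mV
E_new = (25.7/1)·ln(3.05/118) = -93.95 mV
ΔE = -93.95 − (-78.06) = -15.89 mV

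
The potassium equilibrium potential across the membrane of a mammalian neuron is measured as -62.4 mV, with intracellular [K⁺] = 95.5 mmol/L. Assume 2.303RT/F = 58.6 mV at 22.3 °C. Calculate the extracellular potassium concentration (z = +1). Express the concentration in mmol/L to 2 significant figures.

8.2 mmol/L

Nernst: E = (58.6/1) · log₁₀([out]/[in]), so log₁₀([out]/[in]) = -62.4 × 1 / 58.6 = -1.0648.
[out]/[in] = 10^(-1.0648) = 0.08613.
[out] = 0.08613 × 95.5 = 8.225 mmol/L.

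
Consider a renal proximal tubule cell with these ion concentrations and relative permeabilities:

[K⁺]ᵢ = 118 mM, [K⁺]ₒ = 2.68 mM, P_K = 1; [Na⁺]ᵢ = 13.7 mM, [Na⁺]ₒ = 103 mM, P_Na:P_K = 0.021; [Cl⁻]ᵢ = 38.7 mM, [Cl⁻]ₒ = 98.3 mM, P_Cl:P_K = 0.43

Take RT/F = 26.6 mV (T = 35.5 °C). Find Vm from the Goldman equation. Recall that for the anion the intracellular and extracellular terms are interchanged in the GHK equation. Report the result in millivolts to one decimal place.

Vm = 26.6 · ln[(Σ P·[cation]ₒ + Σ P·[anion]ᵢ) / (Σ P·[cation]ᵢ + Σ P·[anion]ₒ)]
Numerator = 1×2.68 + 0.021×103 + 0.43×38.7 = 21.48
Denominator = 1×118 + 0.021×13.7 + 0.43×98.3 = 160.6
Vm = 26.6 · ln(0.13381) = 26.6 × (-2.0113) = -53.50 mV

-53.5 mV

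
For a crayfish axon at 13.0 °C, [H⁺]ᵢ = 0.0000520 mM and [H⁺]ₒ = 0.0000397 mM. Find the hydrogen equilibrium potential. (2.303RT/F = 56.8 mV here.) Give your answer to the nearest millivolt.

-7 mV

E = (56.8/z) · log₁₀([H⁺]_out/[H⁺]_in) with z = +1.
= (56.8/1) · log₁₀(0.0000397/0.0000520) = 56.80 · log₁₀(0.7635)
= 56.80 · (-0.1172) = -6.66 mV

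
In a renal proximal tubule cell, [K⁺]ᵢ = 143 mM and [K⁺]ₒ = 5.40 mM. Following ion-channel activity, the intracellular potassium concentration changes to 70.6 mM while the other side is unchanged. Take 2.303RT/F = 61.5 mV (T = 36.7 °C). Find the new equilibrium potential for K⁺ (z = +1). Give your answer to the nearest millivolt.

After the shift: [K⁺]_out = 5.40, [K⁺]_in = 70.6 mM.
E_new = (61.5/1)·log₁₀(5.40/70.6) = 61.50 · (-1.1164) = -68.66 mV

-69 mV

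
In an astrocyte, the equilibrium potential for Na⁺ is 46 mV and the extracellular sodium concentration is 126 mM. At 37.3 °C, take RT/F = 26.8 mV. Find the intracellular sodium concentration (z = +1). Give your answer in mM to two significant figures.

23 mM

Nernst: E = (26.8/1) · ln([out]/[in]), so ln([out]/[in]) = 46.0 × 1 / 26.8 = 1.7164.
[out]/[in] = e^(1.7164) = 5.565.
[in] = 126 / 5.565 = 22.64 mM.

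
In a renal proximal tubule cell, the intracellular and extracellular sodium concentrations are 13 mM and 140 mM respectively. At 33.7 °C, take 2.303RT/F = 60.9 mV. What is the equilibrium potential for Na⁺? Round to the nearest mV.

E = (60.9/z) · log₁₀([Na⁺]_out/[Na⁺]_in) with z = +1.
= (60.9/1) · log₁₀(140/13) = 60.90 · log₁₀(10.77)
= 60.90 · (1.0322) = 62.86 mV

63 mV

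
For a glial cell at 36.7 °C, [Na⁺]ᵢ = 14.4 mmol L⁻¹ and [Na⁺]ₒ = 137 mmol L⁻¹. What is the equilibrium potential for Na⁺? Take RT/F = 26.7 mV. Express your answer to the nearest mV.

E = (26.7/z) · ln([Na⁺]_out/[Na⁺]_in) with z = +1.
= (26.7/1) · ln(137/14.4) = 26.70 · ln(9.514)
= 26.70 · (2.2528) = 60.15 mV

60 mV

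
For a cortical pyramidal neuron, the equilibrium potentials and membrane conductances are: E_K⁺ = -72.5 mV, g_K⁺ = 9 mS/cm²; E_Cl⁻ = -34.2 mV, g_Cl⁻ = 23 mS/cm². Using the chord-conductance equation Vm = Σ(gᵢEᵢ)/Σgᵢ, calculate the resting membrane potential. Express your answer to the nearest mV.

-45 mV

Σ gᵢEᵢ = 9·(-72.5) + 23·(-34.2) = -1439.10
Σ gᵢ = 9 + 23 = 32
Vm = -1439.10 / 32 = -44.97 mV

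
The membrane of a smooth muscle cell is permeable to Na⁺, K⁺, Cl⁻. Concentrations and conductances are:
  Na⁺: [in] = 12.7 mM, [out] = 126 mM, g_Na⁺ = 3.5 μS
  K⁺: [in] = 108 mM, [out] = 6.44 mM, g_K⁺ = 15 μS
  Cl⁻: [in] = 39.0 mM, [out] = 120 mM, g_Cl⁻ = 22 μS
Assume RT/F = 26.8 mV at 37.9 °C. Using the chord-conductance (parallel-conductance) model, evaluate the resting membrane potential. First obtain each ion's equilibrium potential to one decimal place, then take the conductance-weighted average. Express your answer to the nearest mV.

E_Na⁺ = (26.8/1)·ln(126/12.7) = 61.5 mV
E_K⁺ = (26.8/1)·ln(6.44/108) = -75.6 mV
E_Cl⁻ = (26.8/-1)·ln(120/39.0) = -30.1 mV
Vm = (Σ gᵢEᵢ)/(Σ gᵢ) = (3.5·61.5 + 15·-75.6 + 22·-30.1) / (3.5 + 15 + 22)
= -1580.95 / 40.5 = -39.04 mV

-39 mV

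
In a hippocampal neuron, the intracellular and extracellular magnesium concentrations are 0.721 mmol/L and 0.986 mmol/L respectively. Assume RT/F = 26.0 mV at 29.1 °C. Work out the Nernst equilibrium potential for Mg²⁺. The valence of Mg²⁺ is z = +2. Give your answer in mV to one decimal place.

E = (26.0/z) · ln([Mg²⁺]_out/[Mg²⁺]_in) with z = +2.
= (26.0/2) · ln(0.986/0.721) = 13.00 · ln(1.368)
= 13.00 · (0.3130) = 4.07 mV

4.1 mV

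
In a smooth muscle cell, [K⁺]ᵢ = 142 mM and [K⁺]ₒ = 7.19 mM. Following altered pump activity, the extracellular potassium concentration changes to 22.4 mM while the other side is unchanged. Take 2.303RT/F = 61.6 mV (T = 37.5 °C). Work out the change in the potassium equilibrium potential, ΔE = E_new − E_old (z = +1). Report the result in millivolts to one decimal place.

30.4 mV

E_old = (61.6/1)·log₁₀(7.19/142) = -79.81 mV
E_new = (61.6/1)·log₁₀(22.4/142) = -49.41 mV
ΔE = -49.41 − (-79.81) = 30.40 mV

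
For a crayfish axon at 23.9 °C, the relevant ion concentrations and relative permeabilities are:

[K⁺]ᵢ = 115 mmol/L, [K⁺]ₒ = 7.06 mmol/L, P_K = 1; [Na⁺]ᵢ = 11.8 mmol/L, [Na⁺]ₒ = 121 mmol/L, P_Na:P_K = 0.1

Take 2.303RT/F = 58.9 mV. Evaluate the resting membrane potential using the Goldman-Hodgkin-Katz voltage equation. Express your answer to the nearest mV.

Vm = 58.9 · log₁₀[(Σ P·[cation]ₒ + Σ P·[anion]ᵢ) / (Σ P·[cation]ᵢ + Σ P·[anion]ₒ)]
Numerator = 1×7.06 + 0.1×121 = 19.16
Denominator = 1×115 + 0.1×11.8 = 116.2
Vm = 58.9 · log₁₀(0.16492) = 58.9 × (-0.7827) = -46.10 mV

-46 mV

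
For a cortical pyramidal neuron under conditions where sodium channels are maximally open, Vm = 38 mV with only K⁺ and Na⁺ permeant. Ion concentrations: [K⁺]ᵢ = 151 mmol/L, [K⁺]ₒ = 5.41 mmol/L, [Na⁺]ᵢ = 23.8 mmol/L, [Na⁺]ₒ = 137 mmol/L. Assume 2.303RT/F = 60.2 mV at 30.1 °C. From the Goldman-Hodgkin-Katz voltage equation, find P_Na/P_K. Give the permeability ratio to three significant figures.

Let α = P_Na/P_K. GHK: Vm = 60.2·log₁₀[(Kₒ + α·Naₒ)/(Kᵢ + α·Naᵢ)].
10^(Vm/60.2) = 10^(38.0/60.2) = 4.2779
So 4.2779·(Kᵢ + α·Naᵢ) = Kₒ + α·Naₒ → α = (4.2779·151.0 − 5.41) / (137.0 − 4.2779·23.8)
α = (646 − 5.41) / (137.0 − 101.8) = 640.6/35.19 = 18.2

18.2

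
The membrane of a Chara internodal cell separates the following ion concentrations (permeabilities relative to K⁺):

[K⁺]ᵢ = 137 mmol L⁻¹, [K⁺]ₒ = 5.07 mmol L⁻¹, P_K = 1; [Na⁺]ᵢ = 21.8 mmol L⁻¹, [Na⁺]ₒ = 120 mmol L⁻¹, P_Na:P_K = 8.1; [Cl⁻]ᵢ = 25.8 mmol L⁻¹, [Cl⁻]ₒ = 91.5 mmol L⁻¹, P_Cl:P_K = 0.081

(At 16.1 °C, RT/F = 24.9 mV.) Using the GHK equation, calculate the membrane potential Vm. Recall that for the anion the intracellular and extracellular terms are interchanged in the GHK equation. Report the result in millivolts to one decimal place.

Vm = 24.9 · ln[(Σ P·[cation]ₒ + Σ P·[anion]ᵢ) / (Σ P·[cation]ᵢ + Σ P·[anion]ₒ)]
Numerator = 1×5.07 + 8.1×120 + 0.081×25.8 = 979.2
Denominator = 1×137 + 8.1×21.8 + 0.081×91.5 = 321
Vm = 24.9 · ln(3.0504) = 24.9 × (1.1153) = 27.77 mV

27.8 mV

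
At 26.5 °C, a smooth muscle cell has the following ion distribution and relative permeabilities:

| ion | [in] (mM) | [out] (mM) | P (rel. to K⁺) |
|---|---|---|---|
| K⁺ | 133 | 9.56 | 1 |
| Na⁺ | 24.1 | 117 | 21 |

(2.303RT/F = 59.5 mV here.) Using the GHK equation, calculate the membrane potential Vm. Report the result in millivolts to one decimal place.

34.9 mV

Vm = 59.5 · log₁₀[(Σ P·[cation]ₒ + Σ P·[anion]ᵢ) / (Σ P·[cation]ᵢ + Σ P·[anion]ₒ)]
Numerator = 1×9.56 + 21×117 = 2467
Denominator = 1×133 + 21×24.1 = 639.1
Vm = 59.5 · log₁₀(3.8594) = 59.5 × (0.5865) = 34.90 mV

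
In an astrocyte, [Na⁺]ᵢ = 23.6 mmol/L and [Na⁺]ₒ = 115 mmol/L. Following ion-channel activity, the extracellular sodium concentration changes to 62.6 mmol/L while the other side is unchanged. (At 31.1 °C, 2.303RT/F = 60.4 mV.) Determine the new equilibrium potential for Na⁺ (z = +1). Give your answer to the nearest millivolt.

26 mV

After the shift: [Na⁺]_out = 62.6, [Na⁺]_in = 23.6 mmol/L.
E_new = (60.4/1)·log₁₀(62.6/23.6) = 60.40 · (0.4237) = 25.59 mV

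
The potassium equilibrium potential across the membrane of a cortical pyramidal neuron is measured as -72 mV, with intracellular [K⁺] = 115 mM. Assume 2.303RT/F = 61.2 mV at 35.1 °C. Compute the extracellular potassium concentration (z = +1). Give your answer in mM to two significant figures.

Nernst: E = (61.2/1) · log₁₀([out]/[in]), so log₁₀([out]/[in]) = -72.0 × 1 / 61.2 = -1.1765.
[out]/[in] = 10^(-1.1765) = 0.06661.
[out] = 0.06661 × 115 = 7.66 mM.

7.7 mM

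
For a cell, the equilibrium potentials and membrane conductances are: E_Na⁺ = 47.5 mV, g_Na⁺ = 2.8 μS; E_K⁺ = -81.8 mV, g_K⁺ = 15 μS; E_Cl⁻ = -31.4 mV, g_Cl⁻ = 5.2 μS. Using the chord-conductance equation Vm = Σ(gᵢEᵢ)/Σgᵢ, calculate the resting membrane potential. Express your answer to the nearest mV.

Σ gᵢEᵢ = 2.8·(47.5) + 15·(-81.8) + 5.2·(-31.4) = -1257.28
Σ gᵢ = 2.8 + 15 + 5.2 = 23
Vm = -1257.28 / 23 = -54.66 mV

-55 mV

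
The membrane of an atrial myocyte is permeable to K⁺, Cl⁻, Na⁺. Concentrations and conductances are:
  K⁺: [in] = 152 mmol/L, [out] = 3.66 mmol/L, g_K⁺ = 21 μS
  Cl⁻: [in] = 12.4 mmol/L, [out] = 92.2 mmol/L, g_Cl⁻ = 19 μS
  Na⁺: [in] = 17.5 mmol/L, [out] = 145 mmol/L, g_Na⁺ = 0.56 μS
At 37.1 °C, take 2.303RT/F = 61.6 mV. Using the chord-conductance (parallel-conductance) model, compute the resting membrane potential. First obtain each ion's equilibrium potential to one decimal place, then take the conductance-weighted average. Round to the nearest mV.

E_K⁺ = (61.6/1)·log₁₀(3.66/152) = -99.7 mV
E_Cl⁻ = (61.6/-1)·log₁₀(92.2/12.4) = -53.7 mV
E_Na⁺ = (61.6/1)·log₁₀(145/17.5) = 56.6 mV
Vm = (Σ gᵢEᵢ)/(Σ gᵢ) = (21·-99.7 + 19·-53.7 + 0.56·56.6) / (21 + 19 + 0.56)
= -3082.30 / 40.56 = -75.99 mV

-76 mV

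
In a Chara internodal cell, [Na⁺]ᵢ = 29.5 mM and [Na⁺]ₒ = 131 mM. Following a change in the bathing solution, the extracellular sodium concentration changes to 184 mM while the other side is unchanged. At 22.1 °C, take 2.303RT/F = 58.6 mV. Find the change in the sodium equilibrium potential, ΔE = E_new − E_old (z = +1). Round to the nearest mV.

9 mV

E_old = (58.6/1)·log₁₀(131/29.5) = 37.94 mV
E_new = (58.6/1)·log₁₀(184/29.5) = 46.59 mV
ΔE = 46.59 − (37.94) = 8.65 mV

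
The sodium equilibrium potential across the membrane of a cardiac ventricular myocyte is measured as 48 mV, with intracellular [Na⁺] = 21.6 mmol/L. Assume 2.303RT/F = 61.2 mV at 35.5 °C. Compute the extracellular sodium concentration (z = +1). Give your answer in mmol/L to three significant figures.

131 mmol/L

Nernst: E = (61.2/1) · log₁₀([out]/[in]), so log₁₀([out]/[in]) = 48.0 × 1 / 61.2 = 0.7843.
[out]/[in] = 10^(0.7843) = 6.086.
[out] = 6.086 × 21.6 = 131.5 mmol/L.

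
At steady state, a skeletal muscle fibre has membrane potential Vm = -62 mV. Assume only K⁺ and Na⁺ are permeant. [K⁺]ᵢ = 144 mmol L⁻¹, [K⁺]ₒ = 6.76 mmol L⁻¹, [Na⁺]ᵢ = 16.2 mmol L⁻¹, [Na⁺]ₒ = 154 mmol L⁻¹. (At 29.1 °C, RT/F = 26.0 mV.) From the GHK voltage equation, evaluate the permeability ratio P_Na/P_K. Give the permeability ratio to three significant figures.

Let α = P_Na/P_K. GHK: Vm = 26.0·ln[(Kₒ + α·Naₒ)/(Kᵢ + α·Naᵢ)].
e^(Vm/26.0) = e^(-62.0/26.0) = 0.092124
So 0.092124·(Kᵢ + α·Naᵢ) = Kₒ + α·Naₒ → α = (0.092124·144.0 − 6.76) / (154.0 − 0.092124·16.2)
α = (13.27 − 6.76) / (154.0 − 1.492) = 6.506/152.5 = 0.04266

0.0427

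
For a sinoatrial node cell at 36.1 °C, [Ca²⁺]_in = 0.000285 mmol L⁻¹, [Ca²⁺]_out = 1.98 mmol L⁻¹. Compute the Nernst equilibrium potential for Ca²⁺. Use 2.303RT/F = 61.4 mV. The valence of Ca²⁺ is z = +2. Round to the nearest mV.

118 mV

E = (61.4/z) · log₁₀([Ca²⁺]_out/[Ca²⁺]_in) with z = +2.
= (61.4/2) · log₁₀(1.98/0.000285) = 30.70 · log₁₀(6947)
= 30.70 · (3.8418) = 117.94 mV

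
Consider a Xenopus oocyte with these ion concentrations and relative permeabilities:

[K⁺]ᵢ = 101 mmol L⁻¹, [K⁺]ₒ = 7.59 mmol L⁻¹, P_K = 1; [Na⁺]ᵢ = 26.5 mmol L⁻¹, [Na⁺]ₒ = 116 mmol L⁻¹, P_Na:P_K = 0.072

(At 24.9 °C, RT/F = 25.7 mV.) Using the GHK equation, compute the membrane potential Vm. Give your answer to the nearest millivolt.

Vm = 25.7 · ln[(Σ P·[cation]ₒ + Σ P·[anion]ᵢ) / (Σ P·[cation]ᵢ + Σ P·[anion]ₒ)]
Numerator = 1×7.59 + 0.072×116 = 15.94
Denominator = 1×101 + 0.072×26.5 = 102.9
Vm = 25.7 · ln(0.15492) = 25.7 × (-1.8649) = -47.93 mV

-48 mV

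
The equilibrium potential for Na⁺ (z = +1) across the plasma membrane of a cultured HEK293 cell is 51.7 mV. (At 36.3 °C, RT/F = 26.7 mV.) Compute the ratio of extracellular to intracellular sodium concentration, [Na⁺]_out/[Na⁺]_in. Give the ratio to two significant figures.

6.9

ln([out]/[in]) = E·z/(26.7) = 51.7 × 1 / 26.7 = 1.9363
[out]/[in] = e^(1.9363) = 6.933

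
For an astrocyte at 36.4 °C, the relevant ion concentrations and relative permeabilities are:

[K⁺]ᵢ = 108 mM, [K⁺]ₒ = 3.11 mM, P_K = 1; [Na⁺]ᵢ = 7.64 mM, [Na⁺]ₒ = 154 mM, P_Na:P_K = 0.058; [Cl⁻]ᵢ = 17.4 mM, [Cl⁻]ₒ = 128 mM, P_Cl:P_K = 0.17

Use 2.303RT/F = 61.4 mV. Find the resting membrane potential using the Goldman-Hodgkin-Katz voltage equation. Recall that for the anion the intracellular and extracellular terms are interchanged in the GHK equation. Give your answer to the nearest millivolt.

-58 mV

Vm = 61.4 · log₁₀[(Σ P·[cation]ₒ + Σ P·[anion]ᵢ) / (Σ P·[cation]ᵢ + Σ P·[anion]ₒ)]
Numerator = 1×3.11 + 0.058×154 + 0.17×17.4 = 15
Denominator = 1×108 + 0.058×7.64 + 0.17×128 = 130.2
Vm = 61.4 · log₁₀(0.1152) = 61.4 × (-0.9385) = -57.63 mV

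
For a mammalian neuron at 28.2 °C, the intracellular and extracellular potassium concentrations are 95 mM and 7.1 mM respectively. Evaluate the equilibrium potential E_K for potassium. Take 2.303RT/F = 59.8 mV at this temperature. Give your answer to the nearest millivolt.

-67 mV

E = (59.8/z) · log₁₀([K⁺]_out/[K⁺]_in) with z = +1.
= (59.8/1) · log₁₀(7.1/95) = 59.80 · log₁₀(0.07474)
= 59.80 · (-1.1265) = -67.36 mV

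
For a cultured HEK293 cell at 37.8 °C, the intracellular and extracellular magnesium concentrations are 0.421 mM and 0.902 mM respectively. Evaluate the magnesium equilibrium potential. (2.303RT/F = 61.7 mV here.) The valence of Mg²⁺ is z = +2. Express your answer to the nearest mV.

10 mV

E = (61.7/z) · log₁₀([Mg²⁺]_out/[Mg²⁺]_in) with z = +2.
= (61.7/2) · log₁₀(0.902/0.421) = 30.85 · log₁₀(2.143)
= 30.85 · (0.3309) = 10.21 mV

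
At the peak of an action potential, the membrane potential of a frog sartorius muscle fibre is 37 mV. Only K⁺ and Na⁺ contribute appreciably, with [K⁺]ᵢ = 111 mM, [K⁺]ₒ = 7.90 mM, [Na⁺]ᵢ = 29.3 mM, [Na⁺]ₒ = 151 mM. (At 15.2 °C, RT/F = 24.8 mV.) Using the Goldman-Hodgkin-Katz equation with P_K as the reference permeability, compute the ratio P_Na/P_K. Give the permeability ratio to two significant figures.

23

Let α = P_Na/P_K. GHK: Vm = 24.8·ln[(Kₒ + α·Naₒ)/(Kᵢ + α·Naᵢ)].
e^(Vm/24.8) = e^(37.0/24.8) = 4.4457
So 4.4457·(Kᵢ + α·Naᵢ) = Kₒ + α·Naₒ → α = (4.4457·111.0 − 7.9) / (151.0 − 4.4457·29.3)
α = (493.5 − 7.9) / (151.0 − 130.3) = 485.6/20.74 = 23.41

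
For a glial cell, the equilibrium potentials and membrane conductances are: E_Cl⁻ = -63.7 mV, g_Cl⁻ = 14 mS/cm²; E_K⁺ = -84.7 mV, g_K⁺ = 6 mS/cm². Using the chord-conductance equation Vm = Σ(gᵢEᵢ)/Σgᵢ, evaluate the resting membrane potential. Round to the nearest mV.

Σ gᵢEᵢ = 14·(-63.7) + 6·(-84.7) = -1400.00
Σ gᵢ = 14 + 6 = 20
Vm = -1400.00 / 20 = -70.00 mV

-70 mV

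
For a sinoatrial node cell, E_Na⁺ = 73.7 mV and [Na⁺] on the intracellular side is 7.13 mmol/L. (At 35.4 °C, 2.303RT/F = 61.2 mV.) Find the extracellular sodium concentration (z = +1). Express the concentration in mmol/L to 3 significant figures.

114 mmol/L

Nernst: E = (61.2/1) · log₁₀([out]/[in]), so log₁₀([out]/[in]) = 73.7 × 1 / 61.2 = 1.2042.
[out]/[in] = 10^(1.2042) = 16.
[out] = 16 × 7.13 = 114.1 mmol/L.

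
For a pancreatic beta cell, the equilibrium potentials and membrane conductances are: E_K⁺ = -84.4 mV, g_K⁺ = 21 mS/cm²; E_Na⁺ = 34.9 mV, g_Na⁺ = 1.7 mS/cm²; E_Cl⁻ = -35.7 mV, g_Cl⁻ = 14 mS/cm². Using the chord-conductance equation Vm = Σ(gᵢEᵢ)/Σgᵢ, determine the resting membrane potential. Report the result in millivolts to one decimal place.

-60.3 mV

Σ gᵢEᵢ = 21·(-84.4) + 1.7·(34.9) + 14·(-35.7) = -2212.87
Σ gᵢ = 21 + 1.7 + 14 = 36.7
Vm = -2212.87 / 36.7 = -60.30 mV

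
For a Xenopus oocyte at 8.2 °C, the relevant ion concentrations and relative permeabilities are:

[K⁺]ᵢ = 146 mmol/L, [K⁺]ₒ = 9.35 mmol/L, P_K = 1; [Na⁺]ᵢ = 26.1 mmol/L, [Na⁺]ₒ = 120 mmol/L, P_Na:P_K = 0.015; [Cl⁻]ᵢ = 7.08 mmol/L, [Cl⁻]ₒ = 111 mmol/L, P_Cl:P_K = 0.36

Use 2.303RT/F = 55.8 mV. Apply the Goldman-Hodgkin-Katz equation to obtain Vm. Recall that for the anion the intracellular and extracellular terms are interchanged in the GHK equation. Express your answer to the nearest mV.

Vm = 55.8 · log₁₀[(Σ P·[cation]ₒ + Σ P·[anion]ᵢ) / (Σ P·[cation]ᵢ + Σ P·[anion]ₒ)]
Numerator = 1×9.35 + 0.015×120 + 0.36×7.08 = 13.7
Denominator = 1×146 + 0.015×26.1 + 0.36×111 = 186.4
Vm = 55.8 · log₁₀(0.073511) = 55.8 × (-1.1337) = -63.26 mV

-63 mV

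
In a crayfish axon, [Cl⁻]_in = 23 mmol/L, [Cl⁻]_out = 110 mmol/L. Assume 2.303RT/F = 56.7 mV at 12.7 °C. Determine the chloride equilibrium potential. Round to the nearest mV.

E = (56.7/z) · log₁₀([Cl⁻]_out/[Cl⁻]_in) with z = -1.
For an anion, dividing by z = -1 reverses the sign.
= (56.7/-1) · log₁₀(110/23) = -56.70 · log₁₀(4.783)
= -56.70 · (0.6797) = -38.54 mV

-39 mV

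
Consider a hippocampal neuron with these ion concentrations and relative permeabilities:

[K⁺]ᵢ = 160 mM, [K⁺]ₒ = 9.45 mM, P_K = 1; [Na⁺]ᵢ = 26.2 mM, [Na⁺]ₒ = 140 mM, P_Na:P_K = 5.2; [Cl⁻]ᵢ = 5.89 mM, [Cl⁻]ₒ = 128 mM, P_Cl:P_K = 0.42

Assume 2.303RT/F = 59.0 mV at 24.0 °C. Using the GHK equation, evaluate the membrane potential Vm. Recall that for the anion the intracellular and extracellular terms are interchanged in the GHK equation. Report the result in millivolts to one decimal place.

19.2 mV

Vm = 59.0 · log₁₀[(Σ P·[cation]ₒ + Σ P·[anion]ᵢ) / (Σ P·[cation]ᵢ + Σ P·[anion]ₒ)]
Numerator = 1×9.45 + 5.2×140 + 0.42×5.89 = 739.9
Denominator = 1×160 + 5.2×26.2 + 0.42×128 = 350
Vm = 59.0 · log₁₀(2.1141) = 59.0 × (0.3251) = 19.18 mV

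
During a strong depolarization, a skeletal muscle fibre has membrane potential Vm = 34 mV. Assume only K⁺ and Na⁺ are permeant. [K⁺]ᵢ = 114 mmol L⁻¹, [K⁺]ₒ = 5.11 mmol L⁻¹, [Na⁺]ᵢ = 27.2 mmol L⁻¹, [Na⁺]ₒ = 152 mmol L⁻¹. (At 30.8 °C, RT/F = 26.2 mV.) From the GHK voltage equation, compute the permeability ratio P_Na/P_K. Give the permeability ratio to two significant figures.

7.9

Let α = P_Na/P_K. GHK: Vm = 26.2·ln[(Kₒ + α·Naₒ)/(Kᵢ + α·Naᵢ)].
e^(Vm/26.2) = e^(34.0/26.2) = 3.6609
So 3.6609·(Kᵢ + α·Naᵢ) = Kₒ + α·Naₒ → α = (3.6609·114.0 − 5.11) / (152.0 − 3.6609·27.2)
α = (417.3 − 5.11) / (152.0 − 99.58) = 412.2/52.42 = 7.864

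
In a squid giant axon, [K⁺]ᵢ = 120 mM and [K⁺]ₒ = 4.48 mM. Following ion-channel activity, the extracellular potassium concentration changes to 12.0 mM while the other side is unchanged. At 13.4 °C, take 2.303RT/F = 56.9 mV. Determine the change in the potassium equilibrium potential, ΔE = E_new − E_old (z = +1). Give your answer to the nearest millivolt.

24 mV

E_old = (56.9/1)·log₁₀(4.48/120) = -81.25 mV
E_new = (56.9/1)·log₁₀(12.0/120) = -56.90 mV
ΔE = -56.90 − (-81.25) = 24.35 mV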